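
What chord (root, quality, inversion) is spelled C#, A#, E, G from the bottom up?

A# diminished seventh, first inversion

Reducing to letter names: C#, A#, E, G. These stack in thirds as A#–C#–E–G — an A# diminished seventh chord.
With the third (C#) in the bass, the chord is in first inversion (figured bass 6/5).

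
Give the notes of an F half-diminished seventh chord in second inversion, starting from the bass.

F half-diminished seventh is F–Ab–Cb–Eb. Second inversion puts the fifth (Cb) in the bass, with the remaining tones above: Cb, Eb, F, Ab.

Cb, Eb, F, Ab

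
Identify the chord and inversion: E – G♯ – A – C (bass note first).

The distinct note names are E, G#, A, C. Stacked in thirds they read A–C–E–G#, which is a minor-major seventh chord on A.
With the fifth (E) in the bass, the chord is in second inversion (figured bass 4/3).

A minor-major seventh, second inversion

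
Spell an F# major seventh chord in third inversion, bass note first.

E#, F#, A#, C#

Spelling F# major seventh: F#–A#–C#–E#. In third inversion the seventh is bass, giving E#, F#, A#, C# from the bottom.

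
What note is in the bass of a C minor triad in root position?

C

C minor is C–Eb–G. Root position places the root in the bass: C.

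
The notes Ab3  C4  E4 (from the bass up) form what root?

Ab

Reordering Ab, C, E into stacked thirds gives Ab–C–E; the bottom of that stack, Ab, is the root.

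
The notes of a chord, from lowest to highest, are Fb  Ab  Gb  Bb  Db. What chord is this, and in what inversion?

The distinct note names are Fb, Ab, Gb, Bb, Db. Stacked in thirds they read Gb–Bb–Db–Fb–Ab, which is a dominant ninth chord on Gb.
With the seventh (Fb) in the bass, the chord is in third inversion.

Gb dominant ninth, third inversion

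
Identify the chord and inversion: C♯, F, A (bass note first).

F augmented, second inversion

The pitch classes C#, F, A arrange in thirds as F–A–C#: an F augmented triad.
C# is the fifth of F augmented; fifth in the bass means second inversion (figured bass 6/4).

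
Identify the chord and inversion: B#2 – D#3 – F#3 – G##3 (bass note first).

The distinct note names are B#, D#, F#, G##. Stacked in thirds they read G##–B#–D#–F#, which is a diminished seventh chord on G##.
B# is the third of G## diminished seventh; third in the bass means first inversion (figured bass 6/5).

G## diminished seventh, first inversion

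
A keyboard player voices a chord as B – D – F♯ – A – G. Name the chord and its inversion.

Reducing to letter names: B, D, F#, A, G. These stack in thirds as G–B–D–F#–A — a G major ninth chord.
The lowest note is B, the third of the chord, so this is first inversion.

G major ninth, first inversion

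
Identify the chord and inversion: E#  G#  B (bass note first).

E# diminished, root position

The pitch classes E#, G#, B arrange in thirds as E#–G#–B: an E# diminished triad.
The lowest note is E#, the root of the chord, so this is root position (figured bass 5/3).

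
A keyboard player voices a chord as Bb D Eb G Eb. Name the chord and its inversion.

Eb major seventh, second inversion

Reducing to letter names: Bb, D, Eb, G. These stack in thirds as Eb–G–Bb–D — an Eb major seventh chord.
With the fifth (Bb) in the bass, the chord is in second inversion (figured bass 4/3).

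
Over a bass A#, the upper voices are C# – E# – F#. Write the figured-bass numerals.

6/5

The notes A#, C#, E#, F# stack in thirds as F#–A#–C#–E# — an F# major seventh chord. The bass A# is the third, so this is first inversion: figured 6/5.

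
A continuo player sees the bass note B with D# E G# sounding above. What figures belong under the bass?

The notes B, D#, E, G# stack in thirds as E–G#–B–D# — an E major seventh chord. The bass B is the fifth, so this is second inversion: figured 4/3.

4/3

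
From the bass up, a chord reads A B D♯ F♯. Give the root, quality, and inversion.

B dominant seventh, third inversion

The distinct note names are A, B, D#, F#. Stacked in thirds they read B–D#–F#–A, which is a dominant seventh chord on B.
The lowest note is A, the seventh of the chord, so this is third inversion (figured bass 4/2).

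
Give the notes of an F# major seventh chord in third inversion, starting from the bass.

Spelling F# major seventh: F#–A#–C#–E#. In third inversion the seventh is bass, giving E#, F#, A#, C# from the bottom.

E#, F#, A#, C#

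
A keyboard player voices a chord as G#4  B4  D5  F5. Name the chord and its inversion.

The pitch classes G#, B, D, F arrange in thirds as G#–B–D–F: a G# diminished seventh chord.
G# is the root of G# diminished seventh; root in the bass means root position (figured bass 7).

G# diminished seventh, root position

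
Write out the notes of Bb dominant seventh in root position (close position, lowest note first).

The chord tones are Bb–D–F–Ab. With the root (Bb) lowest for root position: Bb, D, F, Ab.

Bb, D, F, Ab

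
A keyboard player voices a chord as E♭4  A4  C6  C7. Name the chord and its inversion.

The pitch classes Eb, A, C arrange in thirds as A–C–Eb: an A diminished triad.
Eb is the fifth of A diminished; fifth in the bass means second inversion (figured bass 6/4).

A diminished, second inversion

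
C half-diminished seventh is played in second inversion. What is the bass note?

Gb

C half-diminished seventh is C–Eb–Gb–Bb. Second inversion places the fifth in the bass: Gb.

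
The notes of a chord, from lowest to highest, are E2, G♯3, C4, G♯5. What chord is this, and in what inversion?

C augmented, first inversion

The pitch classes E, G#, C arrange in thirds as C–E–G#: a C augmented triad.
E is the third of C augmented; third in the bass means first inversion (figured bass 6).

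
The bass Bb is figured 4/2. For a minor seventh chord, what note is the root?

The figures 4/2 mean the seventh of the chord is in the bass. If Bb is the seventh of a minor seventh chord, the root is C (chord tones C–Eb–G–Bb).

C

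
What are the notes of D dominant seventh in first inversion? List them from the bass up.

Spelling D dominant seventh: D–F#–A–C. In first inversion the third is bass, giving F#, A, C, D from the bottom.

F#, A, C, D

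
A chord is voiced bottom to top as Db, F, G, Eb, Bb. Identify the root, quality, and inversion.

Reducing to letter names: Db, F, G, Eb, Bb. These stack in thirds as Eb–G–Bb–Db–F — an Eb dominant ninth chord.
With the seventh (Db) in the bass, the chord is in third inversion.

Eb dominant ninth, third inversion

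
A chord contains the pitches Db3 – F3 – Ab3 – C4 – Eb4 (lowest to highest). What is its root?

Db, F, Ab, C, Eb are the tones of a Db major ninth chord (Db–F–Ab–C–Eb), making Db the root.

Db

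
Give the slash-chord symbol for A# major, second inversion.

A#M/E#

Second inversion of A# major has the fifth (E#) in the bass. As a slash chord: A#M/E#.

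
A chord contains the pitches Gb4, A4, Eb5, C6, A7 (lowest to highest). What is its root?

A

Reordering Gb, A, Eb, C into stacked thirds gives A–C–Eb–Gb; the bottom of that stack, A, is the root.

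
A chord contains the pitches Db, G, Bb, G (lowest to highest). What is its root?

G

Db, G, Bb are the tones of a G diminished triad (G–Bb–Db), making G the root.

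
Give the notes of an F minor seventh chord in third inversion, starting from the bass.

Eb, F, Ab, C

The chord tones are F–Ab–C–Eb. With the seventh (Eb) lowest for third inversion: Eb, F, Ab, C.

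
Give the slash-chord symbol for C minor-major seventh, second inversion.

Cm(maj7)/G

Second inversion of C minor-major seventh has the fifth (G) in the bass. As a slash chord: Cm(maj7)/G.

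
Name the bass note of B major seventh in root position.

B

B major seventh is B–D#–F#–A#. Root position places the root in the bass: B.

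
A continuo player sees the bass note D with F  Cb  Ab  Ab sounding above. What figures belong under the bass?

7

The notes D, F, Cb, Ab stack in thirds as D–F–Ab–Cb — a D diminished seventh chord. The bass D is the root, so this is root position: figured 7.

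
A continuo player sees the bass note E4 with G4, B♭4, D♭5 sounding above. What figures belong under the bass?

The notes E, G, Bb, Db stack in thirds as E–G–Bb–Db — an E diminished seventh chord. The bass E is the root, so this is root position: figured 7.

7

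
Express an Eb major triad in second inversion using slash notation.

Eb/Bb

Second inversion of Eb major has the fifth (Bb) in the bass. As a slash chord: Eb/Bb.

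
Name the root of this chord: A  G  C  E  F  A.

Reordering A, G, C, E, F into stacked thirds gives F–A–C–E–G; the bottom of that stack, F, is the root.

F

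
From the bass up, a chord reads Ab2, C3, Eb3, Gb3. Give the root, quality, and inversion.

Reducing to letter names: Ab, C, Eb, Gb. These stack in thirds as Ab–C–Eb–Gb — an Ab dominant seventh chord.
Ab is the root of Ab dominant seventh; root in the bass means root position (figured bass 7).

Ab dominant seventh, root position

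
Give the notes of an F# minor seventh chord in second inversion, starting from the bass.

C#, E, F#, A

F# minor seventh is F#–A–C#–E. Second inversion puts the fifth (C#) in the bass, with the remaining tones above: C#, E, F#, A.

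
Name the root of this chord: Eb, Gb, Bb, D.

Eb, Gb, Bb, D are the tones of an Eb minor-major seventh chord (Eb–Gb–Bb–D), making Eb the root.

Eb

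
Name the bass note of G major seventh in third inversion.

F#

In third inversion the seventh is lowest. For G major seventh (G–B–D–F#) that is F#.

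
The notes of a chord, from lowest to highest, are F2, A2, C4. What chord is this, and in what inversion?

F major, root position

Reducing to letter names: F, A, C. These stack in thirds as F–A–C — an F major triad.
With the root (F) in the bass, the chord is in root position (figured bass 5/3).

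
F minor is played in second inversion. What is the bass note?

In second inversion the fifth is lowest. For F minor (F–Ab–C) that is C.

C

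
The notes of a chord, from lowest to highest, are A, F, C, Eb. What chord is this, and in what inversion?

Reducing to letter names: A, F, C, Eb. These stack in thirds as F–A–C–Eb — an F dominant seventh chord.
With the third (A) in the bass, the chord is in first inversion (figured bass 6/5).

F dominant seventh, first inversion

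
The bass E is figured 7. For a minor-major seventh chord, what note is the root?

The figures 7 mean the root of the chord is in the bass. If E is the root of a minor-major seventh chord, the root is E (chord tones E–G–B–D#).

E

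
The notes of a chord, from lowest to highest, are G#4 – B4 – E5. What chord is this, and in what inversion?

The pitch classes G#, B, E arrange in thirds as E–G#–B: an E major triad.
With the third (G#) in the bass, the chord is in first inversion (figured bass 6).

E major, first inversion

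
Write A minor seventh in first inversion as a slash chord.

Am7/C

First inversion of A minor seventh has the third (C) in the bass. As a slash chord: Am7/C.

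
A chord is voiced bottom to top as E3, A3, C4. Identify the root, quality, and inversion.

The distinct note names are E, A, C. Stacked in thirds they read A–C–E, which is a minor triad on A.
E is the fifth of A minor; fifth in the bass means second inversion (figured bass 6/4).

A minor, second inversion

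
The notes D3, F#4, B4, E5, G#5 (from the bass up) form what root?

Reordering D, F#, B, E, G# into stacked thirds gives E–G#–B–D–F#; the bottom of that stack, E, is the root.

E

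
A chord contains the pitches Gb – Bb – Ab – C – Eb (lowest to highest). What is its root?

Ab

Reordering Gb, Bb, Ab, C, Eb into stacked thirds gives Ab–C–Eb–Gb–Bb; the bottom of that stack, Ab, is the root.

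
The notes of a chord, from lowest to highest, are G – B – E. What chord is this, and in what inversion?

E minor, first inversion

The distinct note names are G, B, E. Stacked in thirds they read E–G–B, which is a minor triad on E.
G is the third of E minor; third in the bass means first inversion (figured bass 6).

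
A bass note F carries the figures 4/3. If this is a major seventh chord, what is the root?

Bb

The figures 4/3 mean the fifth of the chord is in the bass. If F is the fifth of a major seventh chord, the root is Bb (chord tones Bb–D–F–A).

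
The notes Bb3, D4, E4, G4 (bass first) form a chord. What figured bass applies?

The notes Bb, D, E, G stack in thirds as E–G–Bb–D — an E half-diminished seventh chord. The bass Bb is the fifth, so this is second inversion: figured 4/3.

4/3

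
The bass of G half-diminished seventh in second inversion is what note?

G half-diminished seventh is G–Bb–Db–F. Second inversion places the fifth in the bass: Db.

Db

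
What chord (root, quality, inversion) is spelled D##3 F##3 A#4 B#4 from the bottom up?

The distinct note names are D##, F##, A#, B#. Stacked in thirds they read B#–D##–F##–A#, which is a dominant seventh chord on B#.
With the third (D##) in the bass, the chord is in first inversion (figured bass 6/5).

B# dominant seventh, first inversion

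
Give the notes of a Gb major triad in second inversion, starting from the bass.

Db, Gb, Bb

Gb major is Gb–Bb–Db. Second inversion puts the fifth (Db) in the bass, with the remaining tones above: Db, Gb, Bb.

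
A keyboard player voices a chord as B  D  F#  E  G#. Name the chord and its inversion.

E dominant ninth, second inversion

Reducing to letter names: B, D, F#, E, G#. These stack in thirds as E–G#–B–D–F# — an E dominant ninth chord.
B is the fifth of E dominant ninth; fifth in the bass means second inversion.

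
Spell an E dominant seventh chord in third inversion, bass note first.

The chord tones are E–G#–B–D. With the seventh (D) lowest for third inversion: D, E, G#, B.

D, E, G#, B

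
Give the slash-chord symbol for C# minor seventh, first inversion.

C#m7/E

First inversion of C# minor seventh has the third (E) in the bass. As a slash chord: C#m7/E.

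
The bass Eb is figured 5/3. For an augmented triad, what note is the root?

Eb

The figures 5/3 mean the root of the chord is in the bass. If Eb is the root of an augmented triad, the root is Eb (chord tones Eb–G–B).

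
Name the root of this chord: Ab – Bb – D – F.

Ab, Bb, D, F are the tones of a Bb dominant seventh chord (Bb–D–F–Ab), making Bb the root.

Bb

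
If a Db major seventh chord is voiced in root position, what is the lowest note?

Db major seventh is Db–F–Ab–C. Root position places the root in the bass: Db.

Db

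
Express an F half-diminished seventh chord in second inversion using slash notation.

Second inversion of F half-diminished seventh has the fifth (Cb) in the bass. As a slash chord: Fø7/Cb.

Fø7/Cb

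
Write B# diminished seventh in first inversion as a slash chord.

B#dim7/D#

First inversion of B# diminished seventh has the third (D#) in the bass. As a slash chord: B#dim7/D#.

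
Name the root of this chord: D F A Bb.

Bb

The distinct letter names are D, F, A, Bb. Arranged as a stack of thirds they read Bb–D–F–A, so Bb is the root (a Bb major seventh chord).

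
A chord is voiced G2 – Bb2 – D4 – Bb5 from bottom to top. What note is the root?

G

G, Bb, D are the tones of a G minor triad (G–Bb–D), making G the root.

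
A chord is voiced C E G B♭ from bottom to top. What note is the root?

The distinct letter names are C, E, G, Bb. Arranged as a stack of thirds they read C–E–G–Bb, so C is the root (a C dominant seventh chord).

C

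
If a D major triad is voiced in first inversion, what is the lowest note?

F#

In first inversion the third is lowest. For D major (D–F#–A) that is F#.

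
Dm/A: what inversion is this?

second inversion

Dm/A means D minor with A in the bass. A is the fifth of D minor (D–F–A), so this is second inversion.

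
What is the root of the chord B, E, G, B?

B, E, G are the tones of an E minor triad (E–G–B), making E the root.

E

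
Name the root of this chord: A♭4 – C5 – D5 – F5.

D

Reordering Ab, C, D, F into stacked thirds gives D–F–Ab–C; the bottom of that stack, D, is the root.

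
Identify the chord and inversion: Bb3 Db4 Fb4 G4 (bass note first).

G diminished seventh, first inversion

The pitch classes Bb, Db, Fb, G arrange in thirds as G–Bb–Db–Fb: a G diminished seventh chord.
The lowest note is Bb, the third of the chord, so this is first inversion (figured bass 6/5).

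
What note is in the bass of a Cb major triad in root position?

Cb

Cb major is Cb–Eb–Gb. Root position places the root in the bass: Cb.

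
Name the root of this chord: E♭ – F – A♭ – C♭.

Eb, F, Ab, Cb are the tones of an F half-diminished seventh chord (F–Ab–Cb–Eb), making F the root.

F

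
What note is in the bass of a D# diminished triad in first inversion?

In first inversion the third is lowest. For D# diminished (D#–F#–A) that is F#.

F#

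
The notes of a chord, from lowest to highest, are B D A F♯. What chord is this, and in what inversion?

B minor seventh, root position

The distinct note names are B, D, A, F#. Stacked in thirds they read B–D–F#–A, which is a minor seventh chord on B.
With the root (B) in the bass, the chord is in root position (figured bass 7).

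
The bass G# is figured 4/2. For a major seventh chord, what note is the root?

The figures 4/2 mean the seventh of the chord is in the bass. If G# is the seventh of a major seventh chord, the root is A (chord tones A–C#–E–G#).

A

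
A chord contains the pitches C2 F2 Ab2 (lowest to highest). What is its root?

F

C, F, Ab are the tones of an F minor triad (F–Ab–C), making F the root.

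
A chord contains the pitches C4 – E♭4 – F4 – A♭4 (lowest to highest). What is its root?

F

Reordering C, Eb, F, Ab into stacked thirds gives F–Ab–C–Eb; the bottom of that stack, F, is the root.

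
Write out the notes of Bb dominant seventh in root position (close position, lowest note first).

The chord tones are Bb–D–F–Ab. With the root (Bb) lowest for root position: Bb, D, F, Ab.

Bb, D, F, Ab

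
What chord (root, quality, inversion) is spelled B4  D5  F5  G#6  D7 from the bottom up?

G# diminished seventh, first inversion

Reducing to letter names: B, D, F, G#. These stack in thirds as G#–B–D–F — a G# diminished seventh chord.
The lowest note is B, the third of the chord, so this is first inversion (figured bass 6/5).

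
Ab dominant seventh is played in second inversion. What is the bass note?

Ab dominant seventh is Ab–C–Eb–Gb. Second inversion places the fifth in the bass: Eb.

Eb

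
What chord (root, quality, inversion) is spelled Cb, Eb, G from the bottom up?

Cb augmented, root position

The distinct note names are Cb, Eb, G. Stacked in thirds they read Cb–Eb–G, which is an augmented triad on Cb.
With the root (Cb) in the bass, the chord is in root position (figured bass 5/3).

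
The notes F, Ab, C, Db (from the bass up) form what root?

The distinct letter names are F, Ab, C, Db. Arranged as a stack of thirds they read Db–F–Ab–C, so Db is the root (a Db major seventh chord).

Db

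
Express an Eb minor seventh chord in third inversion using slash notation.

Ebm7/Db

Third inversion of Eb minor seventh has the seventh (Db) in the bass. As a slash chord: Ebm7/Db.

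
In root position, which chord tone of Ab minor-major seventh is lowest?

Ab

Ab minor-major seventh is Ab–Cb–Eb–G. Root position places the root in the bass: Ab.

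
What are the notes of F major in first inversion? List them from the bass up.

A, C, F

The chord tones are F–A–C. With the third (A) lowest for first inversion: A, C, F.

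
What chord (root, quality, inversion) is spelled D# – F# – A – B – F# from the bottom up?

B dominant seventh, first inversion

The distinct note names are D#, F#, A, B. Stacked in thirds they read B–D#–F#–A, which is a dominant seventh chord on B.
With the third (D#) in the bass, the chord is in first inversion (figured bass 6/5).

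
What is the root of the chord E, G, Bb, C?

C

Reordering E, G, Bb, C into stacked thirds gives C–E–G–Bb; the bottom of that stack, C, is the root.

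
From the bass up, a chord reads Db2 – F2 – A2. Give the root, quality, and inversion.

Reducing to letter names: Db, F, A. These stack in thirds as Db–F–A — a Db augmented triad.
The lowest note is Db, the root of the chord, so this is root position (figured bass 5/3).

Db augmented, root position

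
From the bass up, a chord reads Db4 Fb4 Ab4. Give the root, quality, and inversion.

Db minor, root position

The pitch classes Db, Fb, Ab arrange in thirds as Db–Fb–Ab: a Db minor triad.
The lowest note is Db, the root of the chord, so this is root position (figured bass 5/3).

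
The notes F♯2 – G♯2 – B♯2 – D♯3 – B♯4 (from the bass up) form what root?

Reordering F#, G#, B#, D# into stacked thirds gives G#–B#–D#–F#; the bottom of that stack, G#, is the root.

G#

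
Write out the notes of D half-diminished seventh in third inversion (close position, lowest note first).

C, D, F, Ab

The chord tones are D–F–Ab–C. With the seventh (C) lowest for third inversion: C, D, F, Ab.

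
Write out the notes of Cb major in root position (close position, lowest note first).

Spelling Cb major: Cb–Eb–Gb. In root position the root is bass, giving Cb, Eb, Gb from the bottom.

Cb, Eb, Gb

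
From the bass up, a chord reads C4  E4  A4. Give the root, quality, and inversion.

The pitch classes C, E, A arrange in thirds as A–C–E: an A minor triad.
The lowest note is C, the third of the chord, so this is first inversion (figured bass 6).

A minor, first inversion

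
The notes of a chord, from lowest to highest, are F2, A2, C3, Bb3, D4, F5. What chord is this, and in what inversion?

Bb major ninth, second inversion

The pitch classes F, A, C, Bb, D arrange in thirds as Bb–D–F–A–C: a Bb major ninth chord.
F is the fifth of Bb major ninth; fifth in the bass means second inversion.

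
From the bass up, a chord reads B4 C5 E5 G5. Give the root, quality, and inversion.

C major seventh, third inversion

Reducing to letter names: B, C, E, G. These stack in thirds as C–E–G–B — a C major seventh chord.
The lowest note is B, the seventh of the chord, so this is third inversion (figured bass 4/2).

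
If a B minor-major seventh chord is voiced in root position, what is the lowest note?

B minor-major seventh is B–D–F#–A#. Root position places the root in the bass: B.

B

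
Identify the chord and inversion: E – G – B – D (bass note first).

Reducing to letter names: E, G, B, D. These stack in thirds as E–G–B–D — an E minor seventh chord.
The lowest note is E, the root of the chord, so this is root position (figured bass 7).

E minor seventh, root position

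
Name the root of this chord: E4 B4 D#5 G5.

E

E, B, D#, G are the tones of an E minor-major seventh chord (E–G–B–D#), making E the root.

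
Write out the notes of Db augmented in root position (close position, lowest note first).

Db, F, A

The chord tones are Db–F–A. With the root (Db) lowest for root position: Db, F, A.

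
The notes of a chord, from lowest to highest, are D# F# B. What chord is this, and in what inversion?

The distinct note names are D#, F#, B. Stacked in thirds they read B–D#–F#, which is a major triad on B.
D# is the third of B major; third in the bass means first inversion (figured bass 6).

B major, first inversion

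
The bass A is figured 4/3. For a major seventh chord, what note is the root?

D

The figures 4/3 mean the fifth of the chord is in the bass. If A is the fifth of a major seventh chord, the root is D (chord tones D–F#–A–C#).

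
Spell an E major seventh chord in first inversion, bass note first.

The chord tones are E–G#–B–D#. With the third (G#) lowest for first inversion: G#, B, D#, E.

G#, B, D#, E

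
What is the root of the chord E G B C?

The distinct letter names are E, G, B, C. Arranged as a stack of thirds they read C–E–G–B, so C is the root (a C major seventh chord).

C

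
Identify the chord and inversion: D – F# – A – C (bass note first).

D dominant seventh, root position

The distinct note names are D, F#, A, C. Stacked in thirds they read D–F#–A–C, which is a dominant seventh chord on D.
With the root (D) in the bass, the chord is in root position (figured bass 7).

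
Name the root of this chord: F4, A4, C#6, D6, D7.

Reordering F, A, C#, D into stacked thirds gives D–F–A–C#; the bottom of that stack, D, is the root.

D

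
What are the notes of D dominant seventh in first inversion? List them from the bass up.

The chord tones are D–F#–A–C. With the third (F#) lowest for first inversion: F#, A, C, D.

F#, A, C, D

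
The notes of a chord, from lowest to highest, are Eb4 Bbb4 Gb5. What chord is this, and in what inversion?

Reducing to letter names: Eb, Bbb, Gb. These stack in thirds as Eb–Gb–Bbb — an Eb diminished triad.
Eb is the root of Eb diminished; root in the bass means root position (figured bass 5/3).

Eb diminished, root position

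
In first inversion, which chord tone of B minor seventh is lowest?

D

The third of B minor seventh (B–D–F#–A) is D; that is the bass in first inversion.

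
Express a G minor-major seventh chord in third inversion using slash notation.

Third inversion of G minor-major seventh has the seventh (F#) in the bass. As a slash chord: Gm(maj7)/F#.

Gm(maj7)/F#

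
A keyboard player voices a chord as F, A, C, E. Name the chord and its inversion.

F major seventh, root position

Reducing to letter names: F, A, C, E. These stack in thirds as F–A–C–E — an F major seventh chord.
The lowest note is F, the root of the chord, so this is root position (figured bass 7).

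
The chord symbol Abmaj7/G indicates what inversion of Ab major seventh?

third inversion

Abmaj7/G means Ab major seventh with G in the bass. G is the seventh of Ab major seventh (Ab–C–Eb–G), so this is third inversion.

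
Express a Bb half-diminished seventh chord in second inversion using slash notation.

Bbø7/Fb

Second inversion of Bb half-diminished seventh has the fifth (Fb) in the bass. As a slash chord: Bbø7/Fb.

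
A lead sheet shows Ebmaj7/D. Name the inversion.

third inversion

Ebmaj7/D means Eb major seventh with D in the bass. D is the seventh of Eb major seventh (Eb–G–Bb–D), so this is third inversion.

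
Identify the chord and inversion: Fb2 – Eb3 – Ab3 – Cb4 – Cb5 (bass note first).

Fb major seventh, root position

The distinct note names are Fb, Eb, Ab, Cb. Stacked in thirds they read Fb–Ab–Cb–Eb, which is a major seventh chord on Fb.
With the root (Fb) in the bass, the chord is in root position (figured bass 7).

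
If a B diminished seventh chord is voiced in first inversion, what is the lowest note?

In first inversion the third is lowest. For B diminished seventh (B–D–F–Ab) that is D.

D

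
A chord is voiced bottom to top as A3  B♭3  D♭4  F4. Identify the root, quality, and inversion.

Bb minor-major seventh, third inversion

The distinct note names are A, Bb, Db, F. Stacked in thirds they read Bb–Db–F–A, which is a minor-major seventh chord on Bb.
With the seventh (A) in the bass, the chord is in third inversion (figured bass 4/2).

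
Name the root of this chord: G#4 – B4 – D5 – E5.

E

The distinct letter names are G#, B, D, E. Arranged as a stack of thirds they read E–G#–B–D, so E is the root (an E dominant seventh chord).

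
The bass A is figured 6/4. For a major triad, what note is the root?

D

The figures 6/4 mean the fifth of the chord is in the bass. If A is the fifth of a major triad, the root is D (chord tones D–F#–A).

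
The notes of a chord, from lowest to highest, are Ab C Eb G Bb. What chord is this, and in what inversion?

Ab major ninth, root position

Reducing to letter names: Ab, C, Eb, G, Bb. These stack in thirds as Ab–C–Eb–G–Bb — an Ab major ninth chord.
With the root (Ab) in the bass, the chord is in root position.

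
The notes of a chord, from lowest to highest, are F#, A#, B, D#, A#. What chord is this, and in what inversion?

Reducing to letter names: F#, A#, B, D#. These stack in thirds as B–D#–F#–A# — a B major seventh chord.
F# is the fifth of B major seventh; fifth in the bass means second inversion (figured bass 4/3).

B major seventh, second inversion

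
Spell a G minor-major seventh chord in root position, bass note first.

G, Bb, D, F#

Spelling G minor-major seventh: G–Bb–D–F#. In root position the root is bass, giving G, Bb, D, F# from the bottom.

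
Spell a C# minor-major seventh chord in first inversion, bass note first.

The chord tones are C#–E–G#–B#. With the third (E) lowest for first inversion: E, G#, B#, C#.

E, G#, B#, C#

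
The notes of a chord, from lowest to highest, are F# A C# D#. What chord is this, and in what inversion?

D# half-diminished seventh, first inversion

The distinct note names are F#, A, C#, D#. Stacked in thirds they read D#–F#–A–C#, which is a half-diminished seventh chord on D#.
With the third (F#) in the bass, the chord is in first inversion (figured bass 6/5).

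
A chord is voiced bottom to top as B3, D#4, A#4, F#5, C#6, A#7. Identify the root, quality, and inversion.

B major ninth, root position

Reducing to letter names: B, D#, A#, F#, C#. These stack in thirds as B–D#–F#–A#–C# — a B major ninth chord.
With the root (B) in the bass, the chord is in root position.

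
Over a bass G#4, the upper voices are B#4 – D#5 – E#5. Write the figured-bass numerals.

6/5

The notes G#, B#, D#, E# stack in thirds as E#–G#–B#–D# — an E# minor seventh chord. The bass G# is the third, so this is first inversion: figured 6/5.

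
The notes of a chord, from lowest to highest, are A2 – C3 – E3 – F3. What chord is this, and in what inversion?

The distinct note names are A, C, E, F. Stacked in thirds they read F–A–C–E, which is a major seventh chord on F.
A is the third of F major seventh; third in the bass means first inversion (figured bass 6/5).

F major seventh, first inversion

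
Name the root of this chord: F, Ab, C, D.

F, Ab, C, D are the tones of a D half-diminished seventh chord (D–F–Ab–C), making D the root.

D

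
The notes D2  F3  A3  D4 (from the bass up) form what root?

The distinct letter names are D, F, A. Arranged as a stack of thirds they read D–F–A, so D is the root (a D minor triad).

D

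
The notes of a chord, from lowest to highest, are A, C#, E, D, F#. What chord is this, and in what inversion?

D major ninth, second inversion

The distinct note names are A, C#, E, D, F#. Stacked in thirds they read D–F#–A–C#–E, which is a major ninth chord on D.
A is the fifth of D major ninth; fifth in the bass means second inversion.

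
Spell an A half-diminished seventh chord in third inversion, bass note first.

G, A, C, Eb

The chord tones are A–C–Eb–G. With the seventh (G) lowest for third inversion: G, A, C, Eb.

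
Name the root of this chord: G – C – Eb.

C

The distinct letter names are G, C, Eb. Arranged as a stack of thirds they read C–Eb–G, so C is the root (a C minor triad).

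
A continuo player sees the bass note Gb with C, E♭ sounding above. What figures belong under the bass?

6/4

The notes Gb, C, Eb stack in thirds as C–Eb–Gb — a C diminished triad. The bass Gb is the fifth, so this is second inversion: figured 6/4.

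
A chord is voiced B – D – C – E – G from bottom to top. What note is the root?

Reordering B, D, C, E, G into stacked thirds gives C–E–G–B–D; the bottom of that stack, C, is the root.

C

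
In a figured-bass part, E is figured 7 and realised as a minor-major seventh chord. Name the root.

The figures 7 mean the root of the chord is in the bass. If E is the root of a minor-major seventh chord, the root is E (chord tones E–G–B–D#).

E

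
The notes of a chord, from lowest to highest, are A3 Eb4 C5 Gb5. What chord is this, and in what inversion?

A diminished seventh, root position

The pitch classes A, Eb, C, Gb arrange in thirds as A–C–Eb–Gb: an A diminished seventh chord.
The lowest note is A, the root of the chord, so this is root position (figured bass 7).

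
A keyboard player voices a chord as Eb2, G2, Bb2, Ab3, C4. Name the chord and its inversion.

Ab major ninth, second inversion

The distinct note names are Eb, G, Bb, Ab, C. Stacked in thirds they read Ab–C–Eb–G–Bb, which is a major ninth chord on Ab.
The lowest note is Eb, the fifth of the chord, so this is second inversion.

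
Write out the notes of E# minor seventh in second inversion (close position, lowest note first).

Spelling E# minor seventh: E#–G#–B#–D#. In second inversion the fifth is bass, giving B#, D#, E#, G# from the bottom.

B#, D#, E#, G#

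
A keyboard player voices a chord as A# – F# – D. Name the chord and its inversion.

The pitch classes A#, F#, D arrange in thirds as D–F#–A#: a D augmented triad.
A# is the fifth of D augmented; fifth in the bass means second inversion (figured bass 6/4).

D augmented, second inversion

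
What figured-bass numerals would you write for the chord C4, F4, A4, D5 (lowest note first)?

The notes C, F, A, D stack in thirds as D–F–A–C — a D minor seventh chord. The bass C is the seventh, so this is third inversion: figured 4/2.

4/2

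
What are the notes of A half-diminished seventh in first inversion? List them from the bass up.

A half-diminished seventh is A–C–Eb–G. First inversion puts the third (C) in the bass, with the remaining tones above: C, Eb, G, A.

C, Eb, G, A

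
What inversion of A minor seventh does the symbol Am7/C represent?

Am7/C means A minor seventh with C in the bass. C is the third of A minor seventh (A–C–E–G), so this is first inversion.

first inversion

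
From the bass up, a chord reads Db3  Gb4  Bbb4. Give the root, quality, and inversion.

Reducing to letter names: Db, Gb, Bbb. These stack in thirds as Gb–Bbb–Db — a Gb minor triad.
The lowest note is Db, the fifth of the chord, so this is second inversion (figured bass 6/4).

Gb minor, second inversion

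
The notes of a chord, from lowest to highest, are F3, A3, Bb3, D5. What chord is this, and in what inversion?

Reducing to letter names: F, A, Bb, D. These stack in thirds as Bb–D–F–A — a Bb major seventh chord.
The lowest note is F, the fifth of the chord, so this is second inversion (figured bass 4/3).

Bb major seventh, second inversion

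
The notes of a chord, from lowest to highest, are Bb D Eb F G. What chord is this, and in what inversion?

The distinct note names are Bb, D, Eb, F, G. Stacked in thirds they read Eb–G–Bb–D–F, which is a major ninth chord on Eb.
The lowest note is Bb, the fifth of the chord, so this is second inversion.

Eb major ninth, second inversion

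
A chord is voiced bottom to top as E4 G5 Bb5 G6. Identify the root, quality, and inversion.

E diminished, root position

Reducing to letter names: E, G, Bb. These stack in thirds as E–G–Bb — an E diminished triad.
E is the root of E diminished; root in the bass means root position (figured bass 5/3).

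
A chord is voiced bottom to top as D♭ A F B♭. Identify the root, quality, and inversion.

The distinct note names are Db, A, F, Bb. Stacked in thirds they read Bb–Db–F–A, which is a minor-major seventh chord on Bb.
Db is the third of Bb minor-major seventh; third in the bass means first inversion (figured bass 6/5).

Bb minor-major seventh, first inversion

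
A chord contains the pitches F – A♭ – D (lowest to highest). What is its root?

D

Reordering F, Ab, D into stacked thirds gives D–F–Ab; the bottom of that stack, D, is the root.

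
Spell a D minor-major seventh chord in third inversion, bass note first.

The chord tones are D–F–A–C#. With the seventh (C#) lowest for third inversion: C#, D, F, A.

C#, D, F, A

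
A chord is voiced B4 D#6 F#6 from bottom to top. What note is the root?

The distinct letter names are B, D#, F#. Arranged as a stack of thirds they read B–D#–F#, so B is the root (a B major triad).

B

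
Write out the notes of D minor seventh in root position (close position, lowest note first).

D, F, A, C

The chord tones are D–F–A–C. With the root (D) lowest for root position: D, F, A, C.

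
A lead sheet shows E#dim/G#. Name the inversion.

first inversion

E#dim/G# means E# diminished with G# in the bass. G# is the third of E# diminished (E#–G#–B), so this is first inversion.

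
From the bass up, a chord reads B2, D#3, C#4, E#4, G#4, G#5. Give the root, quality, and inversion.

C# dominant ninth, third inversion

The pitch classes B, D#, C#, E#, G# arrange in thirds as C#–E#–G#–B–D#: a C# dominant ninth chord.
B is the seventh of C# dominant ninth; seventh in the bass means third inversion.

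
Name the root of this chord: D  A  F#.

D

The distinct letter names are D, A, F#. Arranged as a stack of thirds they read D–F#–A, so D is the root (a D major triad).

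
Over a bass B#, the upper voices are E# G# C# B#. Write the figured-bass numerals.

4/2

The notes B#, E#, G#, C# stack in thirds as C#–E#–G#–B# — a C# major seventh chord. The bass B# is the seventh, so this is third inversion: figured 4/2.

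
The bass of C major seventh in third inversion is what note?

The seventh of C major seventh (C–E–G–B) is B; that is the bass in third inversion.

B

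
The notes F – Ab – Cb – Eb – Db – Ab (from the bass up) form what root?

Db

Reordering F, Ab, Cb, Eb, Db into stacked thirds gives Db–F–Ab–Cb–Eb; the bottom of that stack, Db, is the root.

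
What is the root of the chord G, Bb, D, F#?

G, Bb, D, F# are the tones of a G minor-major seventh chord (G–Bb–D–F#), making G the root.

G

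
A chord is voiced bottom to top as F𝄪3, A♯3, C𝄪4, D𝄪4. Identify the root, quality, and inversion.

D## half-diminished seventh, first inversion

The distinct note names are F##, A#, C##, D##. Stacked in thirds they read D##–F##–A#–C##, which is a half-diminished seventh chord on D##.
With the third (F##) in the bass, the chord is in first inversion (figured bass 6/5).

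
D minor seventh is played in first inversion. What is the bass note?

F

D minor seventh is D–F–A–C. First inversion places the third in the bass: F.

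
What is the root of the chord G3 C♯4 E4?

Reordering G, C#, E into stacked thirds gives C#–E–G; the bottom of that stack, C#, is the root.

C#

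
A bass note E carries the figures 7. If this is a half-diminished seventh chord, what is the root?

The figures 7 mean the root of the chord is in the bass. If E is the root of a half-diminished seventh chord, the root is E (chord tones E–G–Bb–D).

E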